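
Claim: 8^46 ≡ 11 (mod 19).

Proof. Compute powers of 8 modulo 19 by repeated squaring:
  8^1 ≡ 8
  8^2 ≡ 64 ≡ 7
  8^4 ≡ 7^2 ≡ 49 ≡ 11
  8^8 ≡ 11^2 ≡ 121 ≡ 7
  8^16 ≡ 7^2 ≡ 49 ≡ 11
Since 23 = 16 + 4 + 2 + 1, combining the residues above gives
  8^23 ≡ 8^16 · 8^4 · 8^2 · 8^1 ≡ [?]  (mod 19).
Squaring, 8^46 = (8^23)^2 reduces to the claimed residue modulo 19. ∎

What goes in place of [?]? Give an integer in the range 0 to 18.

12

8^16 · 8^4 · 8^2 · 8^1 ≡ 11 · 11 · 7 · 8 = 6776.
6776 mod 19 = 12, so 8^23 ≡ 12 (mod 19).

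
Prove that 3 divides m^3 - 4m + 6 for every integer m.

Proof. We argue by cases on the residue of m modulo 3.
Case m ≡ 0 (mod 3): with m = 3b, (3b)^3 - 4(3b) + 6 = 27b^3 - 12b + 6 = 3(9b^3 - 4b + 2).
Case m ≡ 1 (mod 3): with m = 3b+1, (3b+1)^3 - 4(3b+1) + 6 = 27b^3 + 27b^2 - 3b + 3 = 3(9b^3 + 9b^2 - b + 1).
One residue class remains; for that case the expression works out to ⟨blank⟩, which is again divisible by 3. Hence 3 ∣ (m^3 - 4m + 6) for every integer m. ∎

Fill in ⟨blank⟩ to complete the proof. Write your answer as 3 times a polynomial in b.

3(9b^3 + 18b^2 + 8b + 2)

Only m ≡ 2 (mod 3) is unaccounted for. Put m = 3b+2:
(3b+2)^3 - 4(3b+2) + 6 expands to 27b^3 + 54b^2 + 24b + 6,
and factoring out 3 leaves 3(9b^3 + 18b^2 + 8b + 2).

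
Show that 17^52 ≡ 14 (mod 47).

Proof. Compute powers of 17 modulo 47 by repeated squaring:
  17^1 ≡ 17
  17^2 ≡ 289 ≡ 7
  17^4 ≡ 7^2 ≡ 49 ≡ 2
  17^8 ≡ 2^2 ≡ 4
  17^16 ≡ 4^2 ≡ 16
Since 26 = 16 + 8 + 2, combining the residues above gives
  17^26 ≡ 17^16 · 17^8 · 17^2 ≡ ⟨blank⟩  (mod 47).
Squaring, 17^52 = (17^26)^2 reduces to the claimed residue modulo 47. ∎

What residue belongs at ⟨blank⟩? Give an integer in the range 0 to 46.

25

17^16 · 17^8 · 17^2 ≡ 16 · 4 · 7 = 448.
448 mod 47 = 25, so 17^26 ≡ 25 (mod 47).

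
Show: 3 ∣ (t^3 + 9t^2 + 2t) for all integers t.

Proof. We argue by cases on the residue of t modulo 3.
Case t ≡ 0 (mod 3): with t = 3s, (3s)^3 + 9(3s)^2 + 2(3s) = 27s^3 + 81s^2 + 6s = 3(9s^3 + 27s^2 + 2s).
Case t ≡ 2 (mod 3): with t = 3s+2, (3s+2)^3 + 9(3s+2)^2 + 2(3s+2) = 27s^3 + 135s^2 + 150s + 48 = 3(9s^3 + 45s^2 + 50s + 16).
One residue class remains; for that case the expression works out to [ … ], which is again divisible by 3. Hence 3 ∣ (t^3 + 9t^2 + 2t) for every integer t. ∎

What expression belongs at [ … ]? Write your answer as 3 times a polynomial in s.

3(9s^3 + 36s^2 + 23s + 4)

Only t ≡ 1 (mod 3) is unaccounted for. Put t = 3s+1:
(3s+1)^3 + 9(3s+1)^2 + 2(3s+1) expands to 27s^3 + 108s^2 + 69s + 12,
and factoring out 3 leaves 3(9s^3 + 36s^2 + 23s + 4).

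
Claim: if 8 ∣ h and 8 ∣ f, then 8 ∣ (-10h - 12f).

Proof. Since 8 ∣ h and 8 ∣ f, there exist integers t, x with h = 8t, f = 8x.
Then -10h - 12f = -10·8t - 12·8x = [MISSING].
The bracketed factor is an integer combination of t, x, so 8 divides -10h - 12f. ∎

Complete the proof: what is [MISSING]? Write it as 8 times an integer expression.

Each term has a factor of 8: -10·8t - 12·8x = 8·(-10t - 12x).
Since -10t - 12x is an integer, 8 ∣ (-10h - 12f).

8(-10t - 12x)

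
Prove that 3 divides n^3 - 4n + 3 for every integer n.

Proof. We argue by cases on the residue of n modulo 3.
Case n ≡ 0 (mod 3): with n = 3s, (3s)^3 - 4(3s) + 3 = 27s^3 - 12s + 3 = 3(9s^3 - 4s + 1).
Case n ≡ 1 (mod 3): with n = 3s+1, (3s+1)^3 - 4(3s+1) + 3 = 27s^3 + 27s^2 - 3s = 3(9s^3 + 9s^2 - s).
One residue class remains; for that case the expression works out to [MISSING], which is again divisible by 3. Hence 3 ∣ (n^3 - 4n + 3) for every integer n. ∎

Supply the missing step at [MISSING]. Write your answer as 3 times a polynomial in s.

Only n ≡ 2 (mod 3) is unaccounted for. Put n = 3s+2:
(3s+2)^3 - 4(3s+2) + 3 expands to 27s^3 + 54s^2 + 24s + 3,
and factoring out 3 leaves 3(9s^3 + 18s^2 + 8s + 1).

3(9s^3 + 18s^2 + 8s + 1)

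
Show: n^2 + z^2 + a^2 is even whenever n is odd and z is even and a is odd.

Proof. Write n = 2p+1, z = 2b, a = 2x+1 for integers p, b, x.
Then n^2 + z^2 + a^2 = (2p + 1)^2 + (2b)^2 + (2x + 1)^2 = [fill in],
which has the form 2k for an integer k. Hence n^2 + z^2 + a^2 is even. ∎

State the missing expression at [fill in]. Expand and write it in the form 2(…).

2(2b^2 + 2p^2 + 2p + 2x^2 + 2x + 1)

(2p + 1)^2 + (2b)^2 + (2x + 1)^2 = 4b^2 + 4p^2 + 4p + 4x^2 + 4x + 2
= 2(2b^2 + 2p^2 + 2p + 2x^2 + 2x + 1).
Since 2b^2 + 2p^2 + 2p + 2x^2 + 2x + 1 is an integer, the sum of squares is of the form 2k for an integer k.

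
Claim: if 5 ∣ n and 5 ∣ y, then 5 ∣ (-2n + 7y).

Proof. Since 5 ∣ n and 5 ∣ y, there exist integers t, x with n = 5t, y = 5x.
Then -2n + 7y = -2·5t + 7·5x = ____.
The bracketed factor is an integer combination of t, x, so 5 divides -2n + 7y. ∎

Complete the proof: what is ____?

Each term has a factor of 5: -2·5t + 7·5x = 5·(-2t + 7x).
Since -2t + 7x is an integer, 5 ∣ (-2n + 7y).

5(-2t + 7x)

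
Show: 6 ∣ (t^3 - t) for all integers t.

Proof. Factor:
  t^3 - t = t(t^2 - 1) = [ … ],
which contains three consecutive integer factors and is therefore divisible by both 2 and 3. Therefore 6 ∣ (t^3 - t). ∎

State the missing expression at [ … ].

t(t^2 - 1) = t(t - 1)(t + 1) = (t - 1)t(t + 1).
These three factors are consecutive integers, so their product is divisible by 6.

(t - 1)t(t + 1)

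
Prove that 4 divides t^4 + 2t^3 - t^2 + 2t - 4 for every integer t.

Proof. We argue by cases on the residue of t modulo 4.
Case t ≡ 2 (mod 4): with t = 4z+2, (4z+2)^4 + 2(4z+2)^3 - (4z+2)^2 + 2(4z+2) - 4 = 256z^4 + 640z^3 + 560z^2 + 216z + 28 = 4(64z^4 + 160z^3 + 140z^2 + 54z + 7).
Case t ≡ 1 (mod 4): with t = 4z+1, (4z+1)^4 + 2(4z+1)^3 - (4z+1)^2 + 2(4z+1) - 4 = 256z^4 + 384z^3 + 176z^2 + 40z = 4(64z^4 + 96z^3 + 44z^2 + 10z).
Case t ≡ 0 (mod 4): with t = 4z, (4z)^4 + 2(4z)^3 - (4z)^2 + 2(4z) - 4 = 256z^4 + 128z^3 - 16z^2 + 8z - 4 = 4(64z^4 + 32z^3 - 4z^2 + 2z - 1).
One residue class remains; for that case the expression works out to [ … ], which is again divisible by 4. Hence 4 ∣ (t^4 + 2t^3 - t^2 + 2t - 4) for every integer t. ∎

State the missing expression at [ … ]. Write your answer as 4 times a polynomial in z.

Only t ≡ 3 (mod 4) is unaccounted for. Put t = 4z+3:
(4z+3)^4 + 2(4z+3)^3 - (4z+3)^2 + 2(4z+3) - 4 expands to 256z^4 + 896z^3 + 1136z^2 + 632z + 128,
and factoring out 4 leaves 4(64z^4 + 224z^3 + 284z^2 + 158z + 32).

4(64z^4 + 224z^3 + 284z^2 + 158z + 32)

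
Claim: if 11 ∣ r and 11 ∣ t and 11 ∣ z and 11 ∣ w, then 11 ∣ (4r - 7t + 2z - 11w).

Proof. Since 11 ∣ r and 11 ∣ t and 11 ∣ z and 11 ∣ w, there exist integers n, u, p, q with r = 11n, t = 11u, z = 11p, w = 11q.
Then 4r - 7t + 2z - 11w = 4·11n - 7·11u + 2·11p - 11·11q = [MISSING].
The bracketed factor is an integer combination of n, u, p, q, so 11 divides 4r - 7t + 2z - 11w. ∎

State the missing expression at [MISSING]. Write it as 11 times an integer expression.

Each term has a factor of 11: 4·11n - 7·11u + 2·11p - 11·11q = 11·(4n + 2p - 11q - 7u).
Since 4n + 2p - 11q - 7u is an integer, 11 ∣ (4r - 7t + 2z - 11w).

11(4n + 2p - 11q - 7u)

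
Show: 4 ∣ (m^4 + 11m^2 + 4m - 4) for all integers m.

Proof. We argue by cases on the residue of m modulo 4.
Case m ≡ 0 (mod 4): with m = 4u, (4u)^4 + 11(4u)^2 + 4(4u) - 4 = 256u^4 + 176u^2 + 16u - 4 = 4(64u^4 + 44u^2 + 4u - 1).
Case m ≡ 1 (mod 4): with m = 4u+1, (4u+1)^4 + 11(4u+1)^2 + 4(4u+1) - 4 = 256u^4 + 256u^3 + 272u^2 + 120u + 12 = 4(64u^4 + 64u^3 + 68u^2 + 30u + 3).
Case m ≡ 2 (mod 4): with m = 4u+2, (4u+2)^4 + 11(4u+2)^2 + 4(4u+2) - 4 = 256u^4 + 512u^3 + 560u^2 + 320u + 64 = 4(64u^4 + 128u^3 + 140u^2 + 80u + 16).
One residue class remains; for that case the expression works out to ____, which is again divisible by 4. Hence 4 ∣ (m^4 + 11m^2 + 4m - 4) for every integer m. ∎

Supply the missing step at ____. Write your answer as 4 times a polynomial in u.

The residues treated are {0, 1, 2}, so the missing case is m ≡ 3 (mod 4); write m = 4u+3.
Then (4u+3)^4 + 11(4u+3)^2 + 4(4u+3) - 4 = 256u^4 + 768u^3 + 1040u^2 + 712u + 188 = 4(64u^4 + 192u^3 + 260u^2 + 178u + 47).

4(64u^4 + 192u^3 + 260u^2 + 178u + 47)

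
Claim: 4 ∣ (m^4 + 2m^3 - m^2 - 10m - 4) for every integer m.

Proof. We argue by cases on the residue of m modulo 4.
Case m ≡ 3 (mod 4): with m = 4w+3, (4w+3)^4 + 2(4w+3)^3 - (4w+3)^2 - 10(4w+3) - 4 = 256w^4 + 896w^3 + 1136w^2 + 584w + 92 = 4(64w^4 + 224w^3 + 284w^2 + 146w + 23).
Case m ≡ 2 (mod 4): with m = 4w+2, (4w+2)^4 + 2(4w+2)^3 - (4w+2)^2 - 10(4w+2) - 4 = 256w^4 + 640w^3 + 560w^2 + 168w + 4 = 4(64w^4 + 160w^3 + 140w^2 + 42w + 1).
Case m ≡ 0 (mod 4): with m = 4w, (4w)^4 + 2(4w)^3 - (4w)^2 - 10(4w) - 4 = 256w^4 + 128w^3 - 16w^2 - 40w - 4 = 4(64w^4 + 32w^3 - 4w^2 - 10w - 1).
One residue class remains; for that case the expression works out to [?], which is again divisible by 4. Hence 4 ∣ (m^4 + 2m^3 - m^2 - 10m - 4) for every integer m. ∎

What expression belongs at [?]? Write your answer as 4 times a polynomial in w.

Only m ≡ 1 (mod 4) is unaccounted for. Put m = 4w+1:
(4w+1)^4 + 2(4w+1)^3 - (4w+1)^2 - 10(4w+1) - 4 expands to 256w^4 + 384w^3 + 176w^2 - 8w - 12,
and factoring out 4 leaves 4(64w^4 + 96w^3 + 44w^2 - 2w - 3).

4(64w^4 + 96w^3 + 44w^2 - 2w - 3)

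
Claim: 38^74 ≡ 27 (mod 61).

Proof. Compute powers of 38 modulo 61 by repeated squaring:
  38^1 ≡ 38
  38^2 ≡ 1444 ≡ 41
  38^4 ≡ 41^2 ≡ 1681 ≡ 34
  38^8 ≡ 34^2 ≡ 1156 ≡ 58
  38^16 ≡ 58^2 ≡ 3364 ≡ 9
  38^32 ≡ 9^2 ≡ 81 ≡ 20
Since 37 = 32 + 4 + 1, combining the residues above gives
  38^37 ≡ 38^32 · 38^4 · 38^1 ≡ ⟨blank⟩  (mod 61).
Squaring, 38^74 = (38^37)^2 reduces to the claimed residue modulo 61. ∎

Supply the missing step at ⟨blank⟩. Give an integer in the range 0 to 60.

37

38^32 · 38^4 · 38^1 ≡ 20 · 34 · 38 = 25840.
25840 mod 61 = 37, so 38^37 ≡ 37 (mod 61).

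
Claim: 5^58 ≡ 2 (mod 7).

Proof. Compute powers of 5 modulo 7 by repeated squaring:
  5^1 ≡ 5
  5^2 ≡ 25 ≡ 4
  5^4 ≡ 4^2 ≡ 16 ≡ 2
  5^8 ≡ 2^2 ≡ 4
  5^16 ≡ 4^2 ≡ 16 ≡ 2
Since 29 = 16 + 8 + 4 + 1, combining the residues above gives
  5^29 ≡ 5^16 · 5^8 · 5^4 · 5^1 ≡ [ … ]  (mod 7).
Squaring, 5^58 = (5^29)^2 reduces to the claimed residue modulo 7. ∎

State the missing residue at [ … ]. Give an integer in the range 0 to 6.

Multiply the listed residues: 2 · 4 · 2 · 5 = 8 → 16 → 80.
Reducing modulo 7: 80 = 11·7 + 3, so 5^29 ≡ 3.

3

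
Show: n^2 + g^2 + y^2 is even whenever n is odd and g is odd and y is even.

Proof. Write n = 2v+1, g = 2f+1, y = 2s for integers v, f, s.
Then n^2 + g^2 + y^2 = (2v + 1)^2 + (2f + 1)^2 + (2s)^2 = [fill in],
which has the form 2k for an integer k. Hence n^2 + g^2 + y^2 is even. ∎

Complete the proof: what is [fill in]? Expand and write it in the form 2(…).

Expanding: (2v + 1)^2 + (2f + 1)^2 + (2s)^2 = 4f^2 + 4f + 4s^2 + 4v^2 + 4v + 2.
Every term is even; pulling out the factor of 2 gives 2(2f^2 + 2f + 2s^2 + 2v^2 + 2v + 1).

2(2f^2 + 2f + 2s^2 + 2v^2 + 2v + 1)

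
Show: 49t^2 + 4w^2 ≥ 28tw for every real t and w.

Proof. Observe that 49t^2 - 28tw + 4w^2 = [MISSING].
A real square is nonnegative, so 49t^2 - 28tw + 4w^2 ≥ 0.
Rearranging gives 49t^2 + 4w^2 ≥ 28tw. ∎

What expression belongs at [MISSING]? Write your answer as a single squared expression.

(7t - 2w)^2

The leading and trailing coefficients are 7^2 and 2^2, and 28 = 2·7·2, so the trinomial is (7t - 2w)^2.
Hence 49t^2 - 28tw + 4w^2 ≥ 0.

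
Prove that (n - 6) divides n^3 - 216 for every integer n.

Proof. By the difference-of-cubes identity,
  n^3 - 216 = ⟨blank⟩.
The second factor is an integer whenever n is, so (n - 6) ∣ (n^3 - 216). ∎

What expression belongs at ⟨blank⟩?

(n - 6)(n^2 + 6n + 36)

Polynomial division of n^3 - 216 by n - 6 leaves remainder 0 and quotient n^2 + 6n + 36.
Hence n^3 - 216 = (n - 6)(n^2 + 6n + 36).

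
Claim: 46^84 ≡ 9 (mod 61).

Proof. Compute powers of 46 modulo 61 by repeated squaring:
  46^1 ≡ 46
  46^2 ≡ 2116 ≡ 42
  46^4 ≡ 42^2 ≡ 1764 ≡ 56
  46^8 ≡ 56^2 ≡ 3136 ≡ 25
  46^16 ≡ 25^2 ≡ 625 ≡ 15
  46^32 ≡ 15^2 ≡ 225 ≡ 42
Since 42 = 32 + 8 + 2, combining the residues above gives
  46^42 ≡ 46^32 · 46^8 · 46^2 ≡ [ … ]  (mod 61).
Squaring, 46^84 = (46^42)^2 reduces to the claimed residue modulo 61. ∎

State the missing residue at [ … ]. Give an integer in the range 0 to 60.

58

Multiply the listed residues: 42 · 25 · 42 = 1050 → 44100.
Reducing modulo 61: 44100 = 722·61 + 58, so 46^42 ≡ 58.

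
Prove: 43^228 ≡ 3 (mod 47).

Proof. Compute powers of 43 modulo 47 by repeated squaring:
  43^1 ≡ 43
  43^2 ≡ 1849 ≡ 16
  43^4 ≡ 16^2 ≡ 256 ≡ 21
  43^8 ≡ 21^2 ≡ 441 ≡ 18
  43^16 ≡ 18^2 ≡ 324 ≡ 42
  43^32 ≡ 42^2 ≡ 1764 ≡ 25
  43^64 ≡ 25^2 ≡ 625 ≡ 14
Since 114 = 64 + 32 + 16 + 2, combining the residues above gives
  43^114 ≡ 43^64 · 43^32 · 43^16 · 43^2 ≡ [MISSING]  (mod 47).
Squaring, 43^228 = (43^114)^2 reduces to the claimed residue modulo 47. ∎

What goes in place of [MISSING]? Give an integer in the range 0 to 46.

12

43^64 · 43^32 · 43^16 · 43^2 ≡ 14 · 25 · 42 · 16 = 235200.
235200 mod 47 = 12, so 43^114 ≡ 12 (mod 47).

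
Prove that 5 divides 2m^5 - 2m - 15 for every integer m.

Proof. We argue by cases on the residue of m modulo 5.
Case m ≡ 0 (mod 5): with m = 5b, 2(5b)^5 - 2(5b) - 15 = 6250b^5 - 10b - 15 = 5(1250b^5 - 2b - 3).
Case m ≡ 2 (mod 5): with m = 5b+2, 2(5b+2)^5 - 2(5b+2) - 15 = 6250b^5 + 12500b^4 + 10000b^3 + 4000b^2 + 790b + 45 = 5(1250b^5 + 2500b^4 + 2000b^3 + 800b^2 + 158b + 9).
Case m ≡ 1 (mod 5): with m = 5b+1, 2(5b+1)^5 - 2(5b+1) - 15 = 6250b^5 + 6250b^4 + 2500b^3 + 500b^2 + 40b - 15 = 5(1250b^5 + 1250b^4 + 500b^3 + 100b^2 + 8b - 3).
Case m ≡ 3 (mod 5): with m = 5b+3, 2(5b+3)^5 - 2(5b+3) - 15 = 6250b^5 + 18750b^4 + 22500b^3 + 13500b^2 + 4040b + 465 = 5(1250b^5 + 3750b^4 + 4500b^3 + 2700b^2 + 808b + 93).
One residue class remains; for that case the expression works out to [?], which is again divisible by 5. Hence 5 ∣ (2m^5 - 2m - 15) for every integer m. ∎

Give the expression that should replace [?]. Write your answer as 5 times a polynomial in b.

Only m ≡ 4 (mod 5) is unaccounted for. Put m = 5b+4:
2(5b+4)^5 - 2(5b+4) - 15 expands to 6250b^5 + 25000b^4 + 40000b^3 + 32000b^2 + 12790b + 2025,
and factoring out 5 leaves 5(1250b^5 + 5000b^4 + 8000b^3 + 6400b^2 + 2558b + 405).

5(1250b^5 + 5000b^4 + 8000b^3 + 6400b^2 + 2558b + 405)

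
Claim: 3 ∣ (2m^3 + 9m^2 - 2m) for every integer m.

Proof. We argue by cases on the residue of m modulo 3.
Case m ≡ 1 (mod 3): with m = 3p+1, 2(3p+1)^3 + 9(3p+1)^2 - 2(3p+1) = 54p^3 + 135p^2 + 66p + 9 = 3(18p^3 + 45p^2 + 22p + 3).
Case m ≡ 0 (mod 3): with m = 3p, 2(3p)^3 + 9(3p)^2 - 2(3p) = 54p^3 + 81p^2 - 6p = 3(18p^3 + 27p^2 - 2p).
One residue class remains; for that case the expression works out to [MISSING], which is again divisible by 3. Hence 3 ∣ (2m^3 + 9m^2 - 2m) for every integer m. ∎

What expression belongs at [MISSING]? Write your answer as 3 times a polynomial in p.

3(18p^3 + 63p^2 + 58p + 16)

Only m ≡ 2 (mod 3) is unaccounted for. Put m = 3p+2:
2(3p+2)^3 + 9(3p+2)^2 - 2(3p+2) expands to 54p^3 + 189p^2 + 174p + 48,
and factoring out 3 leaves 3(18p^3 + 63p^2 + 58p + 16).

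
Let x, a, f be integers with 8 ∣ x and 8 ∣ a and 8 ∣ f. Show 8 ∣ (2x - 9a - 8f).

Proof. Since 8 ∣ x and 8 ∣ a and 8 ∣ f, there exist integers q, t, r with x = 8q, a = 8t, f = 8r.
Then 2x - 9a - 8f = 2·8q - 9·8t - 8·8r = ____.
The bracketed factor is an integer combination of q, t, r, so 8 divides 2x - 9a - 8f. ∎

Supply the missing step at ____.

Pull the common 8 out of every term: 2·8q - 9·8t - 8·8r = 8(2q - 8r - 9t).
2q - 8r - 9t is an integer, which exhibits the divisibility.

8(2q - 8r - 9t)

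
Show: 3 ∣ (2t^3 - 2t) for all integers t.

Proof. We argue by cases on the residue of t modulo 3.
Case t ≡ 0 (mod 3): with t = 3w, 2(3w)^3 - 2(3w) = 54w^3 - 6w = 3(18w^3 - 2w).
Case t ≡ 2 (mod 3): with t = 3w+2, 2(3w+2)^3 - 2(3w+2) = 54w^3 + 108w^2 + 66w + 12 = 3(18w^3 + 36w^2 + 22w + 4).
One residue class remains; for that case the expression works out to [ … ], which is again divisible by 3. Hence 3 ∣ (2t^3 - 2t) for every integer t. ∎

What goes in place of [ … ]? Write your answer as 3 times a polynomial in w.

3(18w^3 + 18w^2 + 4w)

The residues treated are {0, 2}, so the missing case is t ≡ 1 (mod 3); write t = 3w+1.
Then 2(3w+1)^3 - 2(3w+1) = 54w^3 + 54w^2 + 12w = 3(18w^3 + 18w^2 + 4w).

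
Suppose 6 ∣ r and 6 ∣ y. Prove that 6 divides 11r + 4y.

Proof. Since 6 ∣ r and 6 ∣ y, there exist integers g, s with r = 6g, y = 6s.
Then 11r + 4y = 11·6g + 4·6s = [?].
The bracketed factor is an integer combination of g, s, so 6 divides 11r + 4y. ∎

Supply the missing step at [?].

Each term has a factor of 6: 11·6g + 4·6s = 6·(11g + 4s).
Since 11g + 4s is an integer, 6 ∣ (11r + 4y).

6(11g + 4s)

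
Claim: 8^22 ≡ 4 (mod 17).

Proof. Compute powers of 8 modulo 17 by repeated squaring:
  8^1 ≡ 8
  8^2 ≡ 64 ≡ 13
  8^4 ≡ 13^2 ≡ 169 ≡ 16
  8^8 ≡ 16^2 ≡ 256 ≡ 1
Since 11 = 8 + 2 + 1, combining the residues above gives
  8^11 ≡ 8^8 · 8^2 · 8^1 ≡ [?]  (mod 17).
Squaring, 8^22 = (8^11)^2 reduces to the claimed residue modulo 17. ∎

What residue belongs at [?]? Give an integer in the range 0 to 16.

Multiply the listed residues: 1 · 13 · 8 = 13 → 104.
Reducing modulo 17: 104 = 6·17 + 2, so 8^11 ≡ 2.

2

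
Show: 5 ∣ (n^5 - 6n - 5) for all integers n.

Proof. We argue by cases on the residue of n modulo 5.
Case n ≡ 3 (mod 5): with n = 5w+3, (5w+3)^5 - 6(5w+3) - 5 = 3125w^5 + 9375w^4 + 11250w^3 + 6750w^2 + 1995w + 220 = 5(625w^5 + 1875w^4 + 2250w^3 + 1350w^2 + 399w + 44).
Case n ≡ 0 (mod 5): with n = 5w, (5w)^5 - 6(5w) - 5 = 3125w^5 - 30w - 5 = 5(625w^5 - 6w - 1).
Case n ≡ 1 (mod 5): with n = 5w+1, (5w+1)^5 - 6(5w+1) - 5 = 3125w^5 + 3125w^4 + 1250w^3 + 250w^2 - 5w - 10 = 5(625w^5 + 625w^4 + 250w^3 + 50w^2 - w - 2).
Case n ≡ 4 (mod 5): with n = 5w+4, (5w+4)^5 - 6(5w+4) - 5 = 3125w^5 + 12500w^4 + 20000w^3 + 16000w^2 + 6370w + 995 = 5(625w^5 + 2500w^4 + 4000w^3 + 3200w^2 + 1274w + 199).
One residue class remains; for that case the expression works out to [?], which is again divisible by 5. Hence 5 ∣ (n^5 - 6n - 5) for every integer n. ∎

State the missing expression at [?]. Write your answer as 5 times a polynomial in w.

5(625w^5 + 1250w^4 + 1000w^3 + 400w^2 + 74w + 3)

The residues treated are {3, 0, 1, 4}, so the missing case is n ≡ 2 (mod 5); write n = 5w+2.
Then (5w+2)^5 - 6(5w+2) - 5 = 3125w^5 + 6250w^4 + 5000w^3 + 2000w^2 + 370w + 15 = 5(625w^5 + 1250w^4 + 1000w^3 + 400w^2 + 74w + 3).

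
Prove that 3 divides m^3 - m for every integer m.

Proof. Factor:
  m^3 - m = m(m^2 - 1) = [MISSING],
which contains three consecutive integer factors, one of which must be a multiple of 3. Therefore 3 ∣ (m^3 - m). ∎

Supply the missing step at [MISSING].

(m - 1)m(m + 1)

m(m^2 - 1) = m(m - 1)(m + 1) = (m - 1)m(m + 1).
These three factors are consecutive integers, so their product is divisible by 3.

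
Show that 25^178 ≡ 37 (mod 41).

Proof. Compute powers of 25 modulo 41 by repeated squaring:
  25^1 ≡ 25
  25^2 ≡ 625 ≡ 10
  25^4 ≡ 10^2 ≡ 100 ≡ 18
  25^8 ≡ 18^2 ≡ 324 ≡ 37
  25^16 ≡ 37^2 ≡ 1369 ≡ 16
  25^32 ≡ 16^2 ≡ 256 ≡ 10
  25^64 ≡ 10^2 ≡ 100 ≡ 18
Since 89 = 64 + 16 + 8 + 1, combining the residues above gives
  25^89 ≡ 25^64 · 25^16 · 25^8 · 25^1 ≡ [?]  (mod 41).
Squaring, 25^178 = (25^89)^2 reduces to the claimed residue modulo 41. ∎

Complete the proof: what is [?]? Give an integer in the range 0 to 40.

23

25^64 · 25^16 · 25^8 · 25^1 ≡ 18 · 16 · 37 · 25 = 266400.
266400 mod 41 = 23, so 25^89 ≡ 23 (mod 41).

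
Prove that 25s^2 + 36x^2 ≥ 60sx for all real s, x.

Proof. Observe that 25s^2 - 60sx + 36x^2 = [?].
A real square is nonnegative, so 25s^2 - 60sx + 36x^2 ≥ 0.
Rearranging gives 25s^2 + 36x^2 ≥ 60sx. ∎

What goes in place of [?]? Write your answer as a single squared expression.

25s^2 - 60sx + 36x^2 is a perfect-square trinomial: the outer terms are (5s)^2 and (6x)^2, and the cross term is -2·5s·6x.
So 25s^2 - 60sx + 36x^2 = (5s - 6x)^2 ≥ 0.

(5s - 6x)^2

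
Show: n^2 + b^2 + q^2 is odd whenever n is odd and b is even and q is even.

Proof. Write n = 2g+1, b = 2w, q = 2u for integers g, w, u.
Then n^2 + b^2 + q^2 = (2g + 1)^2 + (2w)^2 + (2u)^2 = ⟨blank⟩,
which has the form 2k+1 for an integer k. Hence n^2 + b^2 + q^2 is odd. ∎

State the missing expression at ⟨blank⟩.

2(2g^2 + 2g + 2u^2 + 2w^2) + 1

Expanding: (2g + 1)^2 + (2w)^2 + (2u)^2 = 4g^2 + 4g + 4u^2 + 4w^2 + 1.
Every term except the constant is even, so this is 2(2g^2 + 2g + 2u^2 + 2w^2) + 1,
and 2g^2 + 2g + 2u^2 + 2w^2 ∈ ℤ gives the required form.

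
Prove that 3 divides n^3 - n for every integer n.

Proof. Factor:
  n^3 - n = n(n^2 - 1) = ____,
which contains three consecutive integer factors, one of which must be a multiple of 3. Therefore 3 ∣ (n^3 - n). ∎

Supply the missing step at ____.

n(n^2 - 1) = n(n - 1)(n + 1) = (n - 1)n(n + 1).
These three factors are consecutive integers, so their product is divisible by 3.

(n - 1)n(n + 1)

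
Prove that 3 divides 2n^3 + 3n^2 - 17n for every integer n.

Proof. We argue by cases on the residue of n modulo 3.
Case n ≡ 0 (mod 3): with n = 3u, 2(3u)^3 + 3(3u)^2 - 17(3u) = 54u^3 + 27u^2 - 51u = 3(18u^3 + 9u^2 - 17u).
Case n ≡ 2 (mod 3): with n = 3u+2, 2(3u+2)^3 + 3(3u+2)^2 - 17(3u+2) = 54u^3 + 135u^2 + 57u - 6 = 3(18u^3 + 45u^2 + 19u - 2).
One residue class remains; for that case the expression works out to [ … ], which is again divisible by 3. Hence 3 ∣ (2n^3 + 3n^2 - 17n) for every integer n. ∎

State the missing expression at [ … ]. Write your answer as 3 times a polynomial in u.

3(18u^3 + 27u^2 - 5u - 4)

Only n ≡ 1 (mod 3) is unaccounted for. Put n = 3u+1:
2(3u+1)^3 + 3(3u+1)^2 - 17(3u+1) expands to 54u^3 + 81u^2 - 15u - 12,
and factoring out 3 leaves 3(18u^3 + 27u^2 - 5u - 4).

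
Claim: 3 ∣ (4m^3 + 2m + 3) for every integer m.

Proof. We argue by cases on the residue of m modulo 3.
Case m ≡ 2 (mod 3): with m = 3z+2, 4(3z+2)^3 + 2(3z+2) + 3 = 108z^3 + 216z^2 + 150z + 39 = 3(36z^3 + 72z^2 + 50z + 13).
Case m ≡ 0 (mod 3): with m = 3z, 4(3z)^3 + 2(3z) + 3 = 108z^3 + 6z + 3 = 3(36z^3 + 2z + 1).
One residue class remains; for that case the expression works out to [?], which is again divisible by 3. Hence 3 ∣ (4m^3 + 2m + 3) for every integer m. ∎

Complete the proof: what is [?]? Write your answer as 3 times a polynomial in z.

The residues treated are {2, 0}, so the missing case is m ≡ 1 (mod 3); write m = 3z+1.
Then 4(3z+1)^3 + 2(3z+1) + 3 = 108z^3 + 108z^2 + 42z + 9 = 3(36z^3 + 36z^2 + 14z + 3).

3(36z^3 + 36z^2 + 14z + 3)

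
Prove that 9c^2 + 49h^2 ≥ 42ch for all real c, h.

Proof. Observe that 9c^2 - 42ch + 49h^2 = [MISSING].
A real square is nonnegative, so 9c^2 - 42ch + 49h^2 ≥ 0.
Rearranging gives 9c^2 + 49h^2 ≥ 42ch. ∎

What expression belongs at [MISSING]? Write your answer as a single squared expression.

(3c - 7h)^2

9c^2 - 42ch + 49h^2 is a perfect-square trinomial: the outer terms are (3c)^2 and (7h)^2, and the cross term is -2·3c·7h.
So 9c^2 - 42ch + 49h^2 = (3c - 7h)^2 ≥ 0.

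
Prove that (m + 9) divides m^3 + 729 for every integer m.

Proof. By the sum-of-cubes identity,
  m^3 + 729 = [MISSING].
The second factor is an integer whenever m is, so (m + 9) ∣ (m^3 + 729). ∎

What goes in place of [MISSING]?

(m + 9)(m^2 - 9m + 81)

a^3 + b^3 = (a + b)(a^2 - ab + b^2). With a = m, b = 9:
m^3 + 729 = (m + 9)(m^2 - 9m + 81).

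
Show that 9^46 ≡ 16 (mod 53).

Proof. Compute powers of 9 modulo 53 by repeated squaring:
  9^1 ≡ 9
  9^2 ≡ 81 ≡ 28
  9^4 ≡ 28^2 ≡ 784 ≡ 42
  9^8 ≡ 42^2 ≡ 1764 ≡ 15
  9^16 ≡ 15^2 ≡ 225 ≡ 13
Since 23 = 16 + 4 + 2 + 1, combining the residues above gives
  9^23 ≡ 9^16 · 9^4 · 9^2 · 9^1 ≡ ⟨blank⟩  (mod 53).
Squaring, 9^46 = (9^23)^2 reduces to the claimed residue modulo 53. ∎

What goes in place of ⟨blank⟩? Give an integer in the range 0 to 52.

9^16 · 9^4 · 9^2 · 9^1 ≡ 13 · 42 · 28 · 9 = 137592.
137592 mod 53 = 4, so 9^23 ≡ 4 (mod 53).

4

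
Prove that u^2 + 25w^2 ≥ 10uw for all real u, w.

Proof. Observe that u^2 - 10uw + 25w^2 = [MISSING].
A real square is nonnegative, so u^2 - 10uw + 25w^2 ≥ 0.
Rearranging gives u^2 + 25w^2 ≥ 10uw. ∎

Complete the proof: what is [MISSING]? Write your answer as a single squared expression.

(u - 5w)^2

u^2 - 10uw + 25w^2 is a perfect-square trinomial: the outer terms are (u)^2 and (5w)^2, and the cross term is -2·u·5w.
So u^2 - 10uw + 25w^2 = (u - 5w)^2 ≥ 0.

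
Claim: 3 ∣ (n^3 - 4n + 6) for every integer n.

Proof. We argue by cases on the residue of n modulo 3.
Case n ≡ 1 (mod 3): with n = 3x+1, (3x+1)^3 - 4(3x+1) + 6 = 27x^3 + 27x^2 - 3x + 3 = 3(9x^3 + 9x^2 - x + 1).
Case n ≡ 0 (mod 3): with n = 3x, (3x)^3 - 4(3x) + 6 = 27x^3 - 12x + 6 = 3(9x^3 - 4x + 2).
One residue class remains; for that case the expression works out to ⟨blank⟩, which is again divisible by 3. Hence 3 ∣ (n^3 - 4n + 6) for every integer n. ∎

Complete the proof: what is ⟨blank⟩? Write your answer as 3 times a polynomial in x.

3(9x^3 + 18x^2 + 8x + 2)

Only n ≡ 2 (mod 3) is unaccounted for. Put n = 3x+2:
(3x+2)^3 - 4(3x+2) + 6 expands to 27x^3 + 54x^2 + 24x + 6,
and factoring out 3 leaves 3(9x^3 + 18x^2 + 8x + 2).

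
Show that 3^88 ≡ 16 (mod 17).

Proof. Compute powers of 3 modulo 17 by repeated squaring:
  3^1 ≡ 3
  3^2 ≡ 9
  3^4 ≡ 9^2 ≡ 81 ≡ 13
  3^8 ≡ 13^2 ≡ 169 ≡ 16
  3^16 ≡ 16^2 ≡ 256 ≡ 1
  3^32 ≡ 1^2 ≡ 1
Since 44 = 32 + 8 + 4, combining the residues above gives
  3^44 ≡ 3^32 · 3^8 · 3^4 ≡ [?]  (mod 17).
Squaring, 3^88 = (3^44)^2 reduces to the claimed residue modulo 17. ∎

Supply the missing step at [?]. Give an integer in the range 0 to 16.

3^32 · 3^8 · 3^4 ≡ 1 · 16 · 13 = 208.
208 mod 17 = 4, so 3^44 ≡ 4 (mod 17).

4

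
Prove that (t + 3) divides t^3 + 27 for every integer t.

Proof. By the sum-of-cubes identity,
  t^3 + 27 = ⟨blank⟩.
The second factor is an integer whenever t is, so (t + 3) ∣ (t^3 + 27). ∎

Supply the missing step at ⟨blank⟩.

(t + 3)(t^2 - 3t + 9)

Polynomial division of t^3 + 27 by t + 3 leaves remainder 0 and quotient t^2 - 3t + 9.
Hence t^3 + 27 = (t + 3)(t^2 - 3t + 9).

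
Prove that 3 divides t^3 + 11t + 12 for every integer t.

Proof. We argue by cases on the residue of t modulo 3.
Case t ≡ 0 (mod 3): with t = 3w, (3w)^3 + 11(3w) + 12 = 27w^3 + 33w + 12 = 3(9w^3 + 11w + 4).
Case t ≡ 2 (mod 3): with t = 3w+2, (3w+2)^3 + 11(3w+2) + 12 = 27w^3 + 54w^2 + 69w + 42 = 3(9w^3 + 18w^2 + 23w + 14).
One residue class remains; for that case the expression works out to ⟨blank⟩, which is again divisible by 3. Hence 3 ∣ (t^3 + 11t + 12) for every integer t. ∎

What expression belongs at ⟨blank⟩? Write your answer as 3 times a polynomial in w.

The residues treated are {0, 2}, so the missing case is t ≡ 1 (mod 3); write t = 3w+1.
Then (3w+1)^3 + 11(3w+1) + 12 = 27w^3 + 27w^2 + 42w + 24 = 3(9w^3 + 9w^2 + 14w + 8).

3(9w^3 + 9w^2 + 14w + 8)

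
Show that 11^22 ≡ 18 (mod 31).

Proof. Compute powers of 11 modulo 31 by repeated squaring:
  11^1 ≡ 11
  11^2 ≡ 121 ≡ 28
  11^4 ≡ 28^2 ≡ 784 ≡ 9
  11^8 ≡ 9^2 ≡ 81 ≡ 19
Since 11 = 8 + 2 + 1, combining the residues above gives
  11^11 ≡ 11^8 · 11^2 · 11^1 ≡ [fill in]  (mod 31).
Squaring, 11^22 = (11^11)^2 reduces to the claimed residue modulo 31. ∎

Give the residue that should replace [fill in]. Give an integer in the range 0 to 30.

11^8 · 11^2 · 11^1 ≡ 19 · 28 · 11 = 5852.
5852 mod 31 = 24, so 11^11 ≡ 24 (mod 31).

24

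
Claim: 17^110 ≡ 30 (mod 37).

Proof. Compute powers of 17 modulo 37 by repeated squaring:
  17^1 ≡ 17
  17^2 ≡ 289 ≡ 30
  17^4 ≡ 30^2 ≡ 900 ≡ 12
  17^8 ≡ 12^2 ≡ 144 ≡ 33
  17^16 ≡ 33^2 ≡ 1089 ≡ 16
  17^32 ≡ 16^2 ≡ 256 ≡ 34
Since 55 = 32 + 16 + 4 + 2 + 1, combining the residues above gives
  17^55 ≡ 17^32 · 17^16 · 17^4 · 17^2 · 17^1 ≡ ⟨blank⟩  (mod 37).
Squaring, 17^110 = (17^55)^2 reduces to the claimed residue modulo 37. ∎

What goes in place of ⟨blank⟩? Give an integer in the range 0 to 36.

17^32 · 17^16 · 17^4 · 17^2 · 17^1 ≡ 34 · 16 · 12 · 30 · 17 = 3329280.
3329280 mod 37 = 20, so 17^55 ≡ 20 (mod 37).

20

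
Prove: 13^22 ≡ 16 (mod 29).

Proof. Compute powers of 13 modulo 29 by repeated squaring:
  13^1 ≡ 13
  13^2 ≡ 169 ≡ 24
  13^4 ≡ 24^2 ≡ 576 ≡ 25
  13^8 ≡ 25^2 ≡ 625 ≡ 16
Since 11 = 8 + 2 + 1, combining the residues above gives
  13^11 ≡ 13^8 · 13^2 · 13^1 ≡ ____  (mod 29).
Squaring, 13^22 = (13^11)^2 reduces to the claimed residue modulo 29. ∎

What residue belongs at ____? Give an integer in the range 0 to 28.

4

Multiply the listed residues: 16 · 24 · 13 = 384 → 4992.
Reducing modulo 29: 4992 = 172·29 + 4, so 13^11 ≡ 4.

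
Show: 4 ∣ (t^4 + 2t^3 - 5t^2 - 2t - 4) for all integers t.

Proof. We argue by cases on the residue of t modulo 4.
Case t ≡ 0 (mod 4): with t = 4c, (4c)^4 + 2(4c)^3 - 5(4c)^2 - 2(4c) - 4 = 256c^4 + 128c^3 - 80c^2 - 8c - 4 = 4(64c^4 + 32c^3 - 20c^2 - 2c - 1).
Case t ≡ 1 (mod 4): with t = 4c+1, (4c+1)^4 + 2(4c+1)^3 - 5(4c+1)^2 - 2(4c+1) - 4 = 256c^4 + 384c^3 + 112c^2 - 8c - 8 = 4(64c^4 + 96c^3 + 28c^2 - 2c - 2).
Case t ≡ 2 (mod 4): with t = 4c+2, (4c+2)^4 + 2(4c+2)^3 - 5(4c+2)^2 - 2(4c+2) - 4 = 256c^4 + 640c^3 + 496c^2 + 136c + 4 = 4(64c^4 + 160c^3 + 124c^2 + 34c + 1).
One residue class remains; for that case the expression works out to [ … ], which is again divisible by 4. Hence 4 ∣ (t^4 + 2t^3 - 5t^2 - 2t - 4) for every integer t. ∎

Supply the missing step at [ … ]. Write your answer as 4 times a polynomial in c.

Only t ≡ 3 (mod 4) is unaccounted for. Put t = 4c+3:
(4c+3)^4 + 2(4c+3)^3 - 5(4c+3)^2 - 2(4c+3) - 4 expands to 256c^4 + 896c^3 + 1072c^2 + 520c + 80,
and factoring out 4 leaves 4(64c^4 + 224c^3 + 268c^2 + 130c + 20).

4(64c^4 + 224c^3 + 268c^2 + 130c + 20)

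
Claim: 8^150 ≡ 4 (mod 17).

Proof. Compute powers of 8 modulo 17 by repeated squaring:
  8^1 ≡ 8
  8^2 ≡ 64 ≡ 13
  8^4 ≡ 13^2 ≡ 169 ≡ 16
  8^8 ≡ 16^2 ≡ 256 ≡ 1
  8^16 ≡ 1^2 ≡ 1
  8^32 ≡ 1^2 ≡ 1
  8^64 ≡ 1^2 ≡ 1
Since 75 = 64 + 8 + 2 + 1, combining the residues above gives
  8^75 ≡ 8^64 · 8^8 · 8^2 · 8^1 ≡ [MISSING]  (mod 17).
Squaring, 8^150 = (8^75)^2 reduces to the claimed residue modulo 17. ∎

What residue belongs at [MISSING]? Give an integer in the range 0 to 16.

2

8^64 · 8^8 · 8^2 · 8^1 ≡ 1 · 1 · 13 · 8 = 104.
104 mod 17 = 2, so 8^75 ≡ 2 (mod 17).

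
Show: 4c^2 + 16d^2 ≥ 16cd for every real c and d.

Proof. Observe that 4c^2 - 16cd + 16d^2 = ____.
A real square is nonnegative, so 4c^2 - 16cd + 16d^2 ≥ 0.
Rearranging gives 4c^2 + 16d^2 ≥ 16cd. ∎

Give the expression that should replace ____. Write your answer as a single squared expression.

(2c - 4d)^2

The leading and trailing coefficients are 2^2 and 4^2, and 16 = 2·2·4, so the trinomial is (2c - 4d)^2.
Hence 4c^2 - 16cd + 16d^2 ≥ 0.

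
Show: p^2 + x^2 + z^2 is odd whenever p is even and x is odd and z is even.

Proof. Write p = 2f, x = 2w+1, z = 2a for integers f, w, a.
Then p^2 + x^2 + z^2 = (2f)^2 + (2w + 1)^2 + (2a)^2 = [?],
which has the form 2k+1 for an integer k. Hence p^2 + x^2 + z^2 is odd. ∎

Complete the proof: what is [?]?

2(2a^2 + 2f^2 + 2w^2 + 2w) + 1

(2f)^2 + (2w + 1)^2 + (2a)^2 = 4a^2 + 4f^2 + 4w^2 + 4w + 1
= 2(2a^2 + 2f^2 + 2w^2 + 2w) + 1.
Since 2a^2 + 2f^2 + 2w^2 + 2w is an integer, the sum of squares is of the form 2k+1 for an integer k.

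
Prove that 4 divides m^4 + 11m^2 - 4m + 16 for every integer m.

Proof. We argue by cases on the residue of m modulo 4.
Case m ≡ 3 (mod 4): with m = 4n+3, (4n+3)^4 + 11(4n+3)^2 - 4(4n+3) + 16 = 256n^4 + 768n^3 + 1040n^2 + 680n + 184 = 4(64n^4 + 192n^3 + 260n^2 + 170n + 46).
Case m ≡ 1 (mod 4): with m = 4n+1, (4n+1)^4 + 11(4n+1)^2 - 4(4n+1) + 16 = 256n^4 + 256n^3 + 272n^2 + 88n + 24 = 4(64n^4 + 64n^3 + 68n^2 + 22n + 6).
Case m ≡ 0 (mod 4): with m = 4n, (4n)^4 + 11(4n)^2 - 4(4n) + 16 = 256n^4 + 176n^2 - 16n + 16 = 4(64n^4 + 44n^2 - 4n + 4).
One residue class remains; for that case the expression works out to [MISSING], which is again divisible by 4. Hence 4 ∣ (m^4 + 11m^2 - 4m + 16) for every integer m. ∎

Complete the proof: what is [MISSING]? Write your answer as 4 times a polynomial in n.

Only m ≡ 2 (mod 4) is unaccounted for. Put m = 4n+2:
(4n+2)^4 + 11(4n+2)^2 - 4(4n+2) + 16 expands to 256n^4 + 512n^3 + 560n^2 + 288n + 68,
and factoring out 4 leaves 4(64n^4 + 128n^3 + 140n^2 + 72n + 17).

4(64n^4 + 128n^3 + 140n^2 + 72n + 17)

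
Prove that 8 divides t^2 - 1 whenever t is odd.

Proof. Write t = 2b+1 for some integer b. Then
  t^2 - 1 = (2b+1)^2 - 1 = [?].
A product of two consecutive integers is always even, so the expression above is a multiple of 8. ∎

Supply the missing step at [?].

(2b+1)^2 - 1 = 4b^2 + 4b + 1 - 1 = 4b^2 + 4b = 4b(b+1).
Since b and b+1 are consecutive, b(b+1) is even, and 4·(even) is a multiple of 8.

4b(b + 1)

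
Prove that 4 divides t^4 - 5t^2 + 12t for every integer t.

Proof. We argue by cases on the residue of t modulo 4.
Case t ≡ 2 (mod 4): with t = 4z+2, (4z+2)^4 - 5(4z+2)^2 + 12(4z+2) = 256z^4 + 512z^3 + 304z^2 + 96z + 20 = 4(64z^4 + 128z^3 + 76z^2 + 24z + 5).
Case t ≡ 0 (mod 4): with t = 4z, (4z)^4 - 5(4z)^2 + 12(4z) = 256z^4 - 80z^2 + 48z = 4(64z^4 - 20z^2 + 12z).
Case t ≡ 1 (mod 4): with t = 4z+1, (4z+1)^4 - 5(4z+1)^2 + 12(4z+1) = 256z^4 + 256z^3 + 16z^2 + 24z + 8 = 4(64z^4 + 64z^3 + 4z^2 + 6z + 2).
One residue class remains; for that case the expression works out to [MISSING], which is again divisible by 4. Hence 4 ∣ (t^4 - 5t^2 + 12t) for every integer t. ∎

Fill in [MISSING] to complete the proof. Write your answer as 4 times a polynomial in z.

4(64z^4 + 192z^3 + 196z^2 + 90z + 18)

The residues treated are {2, 0, 1}, so the missing case is t ≡ 3 (mod 4); write t = 4z+3.
Then (4z+3)^4 - 5(4z+3)^2 + 12(4z+3) = 256z^4 + 768z^3 + 784z^2 + 360z + 72 = 4(64z^4 + 192z^3 + 196z^2 + 90z + 18).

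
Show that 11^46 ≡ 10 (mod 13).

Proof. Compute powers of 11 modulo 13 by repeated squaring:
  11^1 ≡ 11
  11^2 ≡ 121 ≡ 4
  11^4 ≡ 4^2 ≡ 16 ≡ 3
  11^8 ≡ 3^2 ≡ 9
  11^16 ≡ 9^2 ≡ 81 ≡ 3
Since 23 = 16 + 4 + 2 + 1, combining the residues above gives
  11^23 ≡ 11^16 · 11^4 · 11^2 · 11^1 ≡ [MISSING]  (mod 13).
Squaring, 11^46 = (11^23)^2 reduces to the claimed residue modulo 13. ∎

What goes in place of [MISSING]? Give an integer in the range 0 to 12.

11^16 · 11^4 · 11^2 · 11^1 ≡ 3 · 3 · 4 · 11 = 396.
396 mod 13 = 6, so 11^23 ≡ 6 (mod 13).

6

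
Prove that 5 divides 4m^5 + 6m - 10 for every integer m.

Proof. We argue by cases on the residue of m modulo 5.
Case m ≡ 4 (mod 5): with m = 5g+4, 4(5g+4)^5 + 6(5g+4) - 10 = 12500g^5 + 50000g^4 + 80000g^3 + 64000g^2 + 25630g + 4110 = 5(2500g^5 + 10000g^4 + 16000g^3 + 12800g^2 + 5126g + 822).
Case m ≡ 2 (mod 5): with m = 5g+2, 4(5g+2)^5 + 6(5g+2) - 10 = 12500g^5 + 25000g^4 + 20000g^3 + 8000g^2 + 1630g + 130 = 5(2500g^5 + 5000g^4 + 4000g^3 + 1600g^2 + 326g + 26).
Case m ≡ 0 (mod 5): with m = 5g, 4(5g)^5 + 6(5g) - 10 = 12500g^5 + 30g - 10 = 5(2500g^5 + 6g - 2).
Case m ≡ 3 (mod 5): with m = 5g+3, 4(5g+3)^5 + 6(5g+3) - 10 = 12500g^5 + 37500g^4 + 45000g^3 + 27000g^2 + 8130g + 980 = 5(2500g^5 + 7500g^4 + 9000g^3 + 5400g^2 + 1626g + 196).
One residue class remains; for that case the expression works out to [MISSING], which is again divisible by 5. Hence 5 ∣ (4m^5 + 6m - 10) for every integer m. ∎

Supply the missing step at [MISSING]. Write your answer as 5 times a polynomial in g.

The residues treated are {4, 2, 0, 3}, so the missing case is m ≡ 1 (mod 5); write m = 5g+1.
Then 4(5g+1)^5 + 6(5g+1) - 10 = 12500g^5 + 12500g^4 + 5000g^3 + 1000g^2 + 130g = 5(2500g^5 + 2500g^4 + 1000g^3 + 200g^2 + 26g).

5(2500g^5 + 2500g^4 + 1000g^3 + 200g^2 + 26g)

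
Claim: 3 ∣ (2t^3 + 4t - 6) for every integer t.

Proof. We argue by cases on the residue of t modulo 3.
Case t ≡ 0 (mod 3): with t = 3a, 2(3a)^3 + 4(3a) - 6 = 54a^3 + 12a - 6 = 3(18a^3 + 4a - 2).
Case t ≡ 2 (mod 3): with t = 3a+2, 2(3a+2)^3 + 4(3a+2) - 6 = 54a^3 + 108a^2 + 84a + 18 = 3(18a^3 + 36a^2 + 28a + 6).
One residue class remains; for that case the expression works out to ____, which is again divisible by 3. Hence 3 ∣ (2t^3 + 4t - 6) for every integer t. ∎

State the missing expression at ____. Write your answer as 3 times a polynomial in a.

3(18a^3 + 18a^2 + 10a)

The residues treated are {0, 2}, so the missing case is t ≡ 1 (mod 3); write t = 3a+1.
Then 2(3a+1)^3 + 4(3a+1) - 6 = 54a^3 + 54a^2 + 30a = 3(18a^3 + 18a^2 + 10a).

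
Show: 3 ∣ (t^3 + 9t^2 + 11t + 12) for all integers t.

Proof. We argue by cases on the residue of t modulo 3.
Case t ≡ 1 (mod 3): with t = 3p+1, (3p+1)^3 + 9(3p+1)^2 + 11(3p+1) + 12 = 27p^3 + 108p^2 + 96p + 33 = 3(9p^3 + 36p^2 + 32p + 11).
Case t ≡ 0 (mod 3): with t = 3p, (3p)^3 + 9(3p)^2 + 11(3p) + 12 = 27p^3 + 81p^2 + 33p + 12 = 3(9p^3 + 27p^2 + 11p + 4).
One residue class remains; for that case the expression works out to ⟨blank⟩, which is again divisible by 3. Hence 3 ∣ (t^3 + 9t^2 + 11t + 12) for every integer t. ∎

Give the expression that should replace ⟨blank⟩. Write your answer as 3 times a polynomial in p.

Only t ≡ 2 (mod 3) is unaccounted for. Put t = 3p+2:
(3p+2)^3 + 9(3p+2)^2 + 11(3p+2) + 12 expands to 27p^3 + 135p^2 + 177p + 78,
and factoring out 3 leaves 3(9p^3 + 45p^2 + 59p + 26).

3(9p^3 + 45p^2 + 59p + 26)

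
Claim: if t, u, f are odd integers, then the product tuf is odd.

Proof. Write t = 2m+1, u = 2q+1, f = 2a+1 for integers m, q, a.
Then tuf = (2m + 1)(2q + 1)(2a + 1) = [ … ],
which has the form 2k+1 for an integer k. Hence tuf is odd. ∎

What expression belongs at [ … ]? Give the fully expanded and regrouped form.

Expanding: (2m + 1)(2q + 1)(2a + 1) = 8amq + 4am + 4aq + 2a + 4mq + 2m + 2q + 1.
Every term except the constant is even, so this is 2(4amq + 2am + 2aq + a + 2mq + m + q) + 1,
and 4amq + 2am + 2aq + a + 2mq + m + q ∈ ℤ gives the required form.

2(4amq + 2am + 2aq + a + 2mq + m + q) + 1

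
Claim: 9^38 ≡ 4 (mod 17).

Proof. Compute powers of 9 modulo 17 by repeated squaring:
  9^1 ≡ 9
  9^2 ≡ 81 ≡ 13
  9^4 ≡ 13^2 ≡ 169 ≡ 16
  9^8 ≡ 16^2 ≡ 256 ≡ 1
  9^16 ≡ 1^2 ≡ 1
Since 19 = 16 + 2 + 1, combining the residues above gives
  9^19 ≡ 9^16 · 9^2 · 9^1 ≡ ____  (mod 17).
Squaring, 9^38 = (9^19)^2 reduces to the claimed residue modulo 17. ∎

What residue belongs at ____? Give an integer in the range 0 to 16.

Multiply the listed residues: 1 · 13 · 9 = 13 → 117.
Reducing modulo 17: 117 = 6·17 + 15, so 9^19 ≡ 15.

15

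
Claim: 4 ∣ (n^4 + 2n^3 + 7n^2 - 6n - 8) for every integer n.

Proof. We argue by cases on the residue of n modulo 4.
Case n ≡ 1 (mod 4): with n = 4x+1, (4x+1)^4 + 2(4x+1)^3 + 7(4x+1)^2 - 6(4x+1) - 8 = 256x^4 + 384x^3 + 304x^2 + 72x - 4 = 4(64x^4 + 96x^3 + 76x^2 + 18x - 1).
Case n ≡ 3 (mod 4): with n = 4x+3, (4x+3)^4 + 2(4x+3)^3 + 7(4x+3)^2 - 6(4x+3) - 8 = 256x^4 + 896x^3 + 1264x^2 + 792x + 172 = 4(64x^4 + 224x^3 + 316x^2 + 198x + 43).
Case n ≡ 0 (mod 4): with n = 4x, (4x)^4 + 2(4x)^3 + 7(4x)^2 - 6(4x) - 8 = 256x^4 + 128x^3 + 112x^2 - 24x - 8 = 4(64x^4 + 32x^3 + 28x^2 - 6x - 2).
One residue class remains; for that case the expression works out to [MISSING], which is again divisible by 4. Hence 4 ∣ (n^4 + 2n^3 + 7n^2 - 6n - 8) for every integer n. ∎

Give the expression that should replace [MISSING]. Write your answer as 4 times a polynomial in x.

4(64x^4 + 160x^3 + 172x^2 + 78x + 10)

The residues treated are {1, 3, 0}, so the missing case is n ≡ 2 (mod 4); write n = 4x+2.
Then (4x+2)^4 + 2(4x+2)^3 + 7(4x+2)^2 - 6(4x+2) - 8 = 256x^4 + 640x^3 + 688x^2 + 312x + 40 = 4(64x^4 + 160x^3 + 172x^2 + 78x + 10).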